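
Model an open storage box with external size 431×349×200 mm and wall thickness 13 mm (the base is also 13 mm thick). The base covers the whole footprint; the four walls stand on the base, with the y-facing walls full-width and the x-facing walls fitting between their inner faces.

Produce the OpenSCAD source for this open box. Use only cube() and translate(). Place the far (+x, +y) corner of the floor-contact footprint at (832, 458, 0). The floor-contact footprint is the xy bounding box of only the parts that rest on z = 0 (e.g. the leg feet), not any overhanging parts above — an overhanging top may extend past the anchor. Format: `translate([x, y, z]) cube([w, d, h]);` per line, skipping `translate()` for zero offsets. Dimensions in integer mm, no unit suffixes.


translate([401, 109, 0]) cube([431, 349, 13]);
translate([401, 109, 13]) cube([431, 13, 187]);
translate([401, 445, 13]) cube([431, 13, 187]);
translate([401, 122, 13]) cube([13, 323, 187]);
translate([819, 122, 13]) cube([13, 323, 187]);


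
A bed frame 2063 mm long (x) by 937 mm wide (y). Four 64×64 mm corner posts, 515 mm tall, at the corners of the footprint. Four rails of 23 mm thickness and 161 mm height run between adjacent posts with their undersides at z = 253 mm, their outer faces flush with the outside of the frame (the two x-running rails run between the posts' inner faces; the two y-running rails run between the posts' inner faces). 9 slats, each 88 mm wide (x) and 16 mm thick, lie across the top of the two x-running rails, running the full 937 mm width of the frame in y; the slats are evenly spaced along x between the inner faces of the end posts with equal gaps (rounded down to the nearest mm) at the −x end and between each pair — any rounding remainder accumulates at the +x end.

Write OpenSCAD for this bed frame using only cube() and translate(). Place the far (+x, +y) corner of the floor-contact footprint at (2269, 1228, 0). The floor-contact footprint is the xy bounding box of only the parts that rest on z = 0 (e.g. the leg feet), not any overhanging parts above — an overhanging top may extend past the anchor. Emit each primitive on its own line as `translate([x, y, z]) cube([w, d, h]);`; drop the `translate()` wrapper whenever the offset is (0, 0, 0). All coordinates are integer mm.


translate([206, 291, 0]) cube([64, 64, 515]);
translate([206, 1164, 0]) cube([64, 64, 515]);
translate([2205, 291, 0]) cube([64, 64, 515]);
translate([2205, 1164, 0]) cube([64, 64, 515]);
translate([270, 291, 253]) cube([1935, 23, 161]);
translate([270, 1205, 253]) cube([1935, 23, 161]);
translate([206, 355, 253]) cube([23, 809, 161]);
translate([2246, 355, 253]) cube([23, 809, 161]);
translate([384, 291, 414]) cube([88, 937, 16]);
translate([586, 291, 414]) cube([88, 937, 16]);
translate([788, 291, 414]) cube([88, 937, 16]);
translate([990, 291, 414]) cube([88, 937, 16]);
translate([1192, 291, 414]) cube([88, 937, 16]);
translate([1394, 291, 414]) cube([88, 937, 16]);
translate([1596, 291, 414]) cube([88, 937, 16]);
translate([1798, 291, 414]) cube([88, 937, 16]);
translate([2000, 291, 414]) cube([88, 937, 16]);


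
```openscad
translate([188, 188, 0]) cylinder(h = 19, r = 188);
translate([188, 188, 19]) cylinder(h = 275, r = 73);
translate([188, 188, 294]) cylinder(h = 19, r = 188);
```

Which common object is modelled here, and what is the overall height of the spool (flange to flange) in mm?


A spool. The overall height is 313 mm.

Three coaxial cylinders, large–small–large — a spool. Two 19 mm flanges and a 275 mm core give 19 + 275 + 19 = 313 mm.


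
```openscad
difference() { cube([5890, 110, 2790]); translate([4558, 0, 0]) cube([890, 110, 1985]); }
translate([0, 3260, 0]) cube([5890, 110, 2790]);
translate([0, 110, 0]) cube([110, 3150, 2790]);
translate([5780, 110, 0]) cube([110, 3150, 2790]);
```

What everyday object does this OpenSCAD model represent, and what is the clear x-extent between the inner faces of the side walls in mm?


A single room. The interior width is 5670 mm.

Four walls enclosing a rectangle with a door in the front wall — a room. Outside width 5890 minus two 110 mm walls gives 5670 mm.


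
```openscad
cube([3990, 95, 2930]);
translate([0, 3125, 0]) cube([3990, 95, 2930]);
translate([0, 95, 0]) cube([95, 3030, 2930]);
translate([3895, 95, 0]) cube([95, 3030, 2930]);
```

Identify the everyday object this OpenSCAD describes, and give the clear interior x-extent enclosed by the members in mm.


A house (or room) frame. The interior width is 3800 mm.

Four 2930 mm walls enclosing a rectangle with no floor or roof — a room or house frame. Outside width is 3990 mm and wall thickness is 95 mm, so the interior width is 3990 − 2 × 95 = 3800 mm.


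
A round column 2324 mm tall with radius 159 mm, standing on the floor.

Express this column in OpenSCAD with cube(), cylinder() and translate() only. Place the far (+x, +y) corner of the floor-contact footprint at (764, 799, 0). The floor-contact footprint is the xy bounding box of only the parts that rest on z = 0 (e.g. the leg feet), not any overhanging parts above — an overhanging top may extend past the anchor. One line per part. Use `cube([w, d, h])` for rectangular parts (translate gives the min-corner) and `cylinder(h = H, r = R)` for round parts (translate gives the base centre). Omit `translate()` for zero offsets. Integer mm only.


translate([605, 640, 0]) cylinder(h = 2324, r = 159);


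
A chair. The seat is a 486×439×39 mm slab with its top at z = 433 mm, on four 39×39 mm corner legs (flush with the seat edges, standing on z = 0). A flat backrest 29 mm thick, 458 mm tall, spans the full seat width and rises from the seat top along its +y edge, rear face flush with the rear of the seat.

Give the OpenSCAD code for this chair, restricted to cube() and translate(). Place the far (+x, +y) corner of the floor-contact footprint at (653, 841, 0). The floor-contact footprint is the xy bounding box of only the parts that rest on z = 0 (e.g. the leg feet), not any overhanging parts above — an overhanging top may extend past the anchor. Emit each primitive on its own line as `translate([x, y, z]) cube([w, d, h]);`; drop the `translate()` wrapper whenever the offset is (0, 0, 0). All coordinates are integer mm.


translate([167, 402, 394]) cube([486, 439, 39]);
translate([167, 402, 0]) cube([39, 39, 394]);
translate([614, 402, 0]) cube([39, 39, 394]);
translate([167, 802, 0]) cube([39, 39, 394]);
translate([614, 802, 0]) cube([39, 39, 394]);
translate([167, 812, 433]) cube([486, 29, 458]);


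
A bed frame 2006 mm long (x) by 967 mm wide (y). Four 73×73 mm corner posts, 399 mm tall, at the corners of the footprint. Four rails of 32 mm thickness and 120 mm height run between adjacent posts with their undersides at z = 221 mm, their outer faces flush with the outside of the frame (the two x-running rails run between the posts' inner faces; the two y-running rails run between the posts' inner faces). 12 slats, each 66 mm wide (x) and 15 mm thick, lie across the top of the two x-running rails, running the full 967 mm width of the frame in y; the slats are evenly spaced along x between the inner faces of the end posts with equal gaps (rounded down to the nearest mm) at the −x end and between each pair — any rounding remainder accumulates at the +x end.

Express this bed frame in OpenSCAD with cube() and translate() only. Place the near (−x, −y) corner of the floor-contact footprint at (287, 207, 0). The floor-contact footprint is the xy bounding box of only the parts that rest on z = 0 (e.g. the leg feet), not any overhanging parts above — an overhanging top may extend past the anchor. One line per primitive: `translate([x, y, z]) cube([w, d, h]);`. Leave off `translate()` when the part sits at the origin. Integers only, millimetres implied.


translate([287, 207, 0]) cube([73, 73, 399]);
translate([287, 1101, 0]) cube([73, 73, 399]);
translate([2220, 207, 0]) cube([73, 73, 399]);
translate([2220, 1101, 0]) cube([73, 73, 399]);
translate([360, 207, 221]) cube([1860, 32, 120]);
translate([360, 1142, 221]) cube([1860, 32, 120]);
translate([287, 280, 221]) cube([32, 821, 120]);
translate([2261, 280, 221]) cube([32, 821, 120]);
translate([442, 207, 341]) cube([66, 967, 15]);
translate([590, 207, 341]) cube([66, 967, 15]);
translate([738, 207, 341]) cube([66, 967, 15]);
translate([886, 207, 341]) cube([66, 967, 15]);
translate([1034, 207, 341]) cube([66, 967, 15]);
translate([1182, 207, 341]) cube([66, 967, 15]);
translate([1330, 207, 341]) cube([66, 967, 15]);
translate([1478, 207, 341]) cube([66, 967, 15]);
translate([1626, 207, 341]) cube([66, 967, 15]);
translate([1774, 207, 341]) cube([66, 967, 15]);
translate([1922, 207, 341]) cube([66, 967, 15]);
translate([2070, 207, 341]) cube([66, 967, 15]);


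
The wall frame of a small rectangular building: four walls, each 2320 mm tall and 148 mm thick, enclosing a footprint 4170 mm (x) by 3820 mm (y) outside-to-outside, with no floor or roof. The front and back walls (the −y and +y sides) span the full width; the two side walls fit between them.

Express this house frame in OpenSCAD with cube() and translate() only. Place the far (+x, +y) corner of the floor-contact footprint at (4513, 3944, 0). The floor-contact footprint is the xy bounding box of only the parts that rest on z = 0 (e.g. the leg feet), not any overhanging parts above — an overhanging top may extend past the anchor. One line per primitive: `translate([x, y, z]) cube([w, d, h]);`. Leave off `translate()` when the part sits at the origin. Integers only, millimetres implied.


translate([343, 124, 0]) cube([4170, 148, 2320]);
translate([343, 3796, 0]) cube([4170, 148, 2320]);
translate([343, 272, 0]) cube([148, 3524, 2320]);
translate([4365, 272, 0]) cube([148, 3524, 2320]);


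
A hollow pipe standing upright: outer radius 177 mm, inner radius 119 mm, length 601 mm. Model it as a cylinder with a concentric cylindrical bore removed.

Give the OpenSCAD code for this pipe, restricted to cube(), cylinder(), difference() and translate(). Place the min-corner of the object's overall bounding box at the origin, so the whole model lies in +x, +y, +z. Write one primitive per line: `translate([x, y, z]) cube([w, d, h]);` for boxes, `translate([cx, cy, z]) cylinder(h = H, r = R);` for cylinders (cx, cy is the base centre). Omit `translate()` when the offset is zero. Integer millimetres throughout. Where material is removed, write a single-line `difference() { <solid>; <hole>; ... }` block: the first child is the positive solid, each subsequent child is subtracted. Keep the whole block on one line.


difference() { translate([177, 177, 0]) cylinder(h = 601, r = 177); translate([177, 177, 0]) cylinder(h = 601, r = 119); }


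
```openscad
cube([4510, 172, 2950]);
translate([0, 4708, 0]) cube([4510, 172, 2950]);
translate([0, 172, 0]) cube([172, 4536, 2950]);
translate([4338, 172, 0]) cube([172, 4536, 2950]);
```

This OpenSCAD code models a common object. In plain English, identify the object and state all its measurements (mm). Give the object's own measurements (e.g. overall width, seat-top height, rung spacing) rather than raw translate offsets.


The wall frame of a small rectangular building: four walls, each 2950 mm tall and 172 mm thick, enclosing a footprint 4510 mm (x) by 4880 mm (y) outside-to-outside, with no floor or roof. The front and back walls (the −y and +y sides) span the full width; the two side walls fit between them.


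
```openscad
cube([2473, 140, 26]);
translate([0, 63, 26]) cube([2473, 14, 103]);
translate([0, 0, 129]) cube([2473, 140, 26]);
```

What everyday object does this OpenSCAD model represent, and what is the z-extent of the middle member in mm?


An I-beam. The web height is 103 mm.

Two wide flanges with a thin centred web — an I-beam. Overall 155 mm minus two 26 mm flanges gives a web of 155 − 2·26 = 103 mm.


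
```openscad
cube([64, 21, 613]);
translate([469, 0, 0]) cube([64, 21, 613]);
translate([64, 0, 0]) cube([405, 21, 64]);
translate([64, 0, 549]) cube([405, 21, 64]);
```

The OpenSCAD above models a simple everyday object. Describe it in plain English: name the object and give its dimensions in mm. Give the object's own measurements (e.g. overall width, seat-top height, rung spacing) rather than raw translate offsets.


A rectangular picture frame lying in the x–z plane (depth along y). The opening is 405 mm wide (x) by 485 mm tall (z), surrounded by a border 64 mm wide on all four sides. The frame is 21 mm deep and is made of two full-height vertical stiles with two horizontal rails fitted between them.


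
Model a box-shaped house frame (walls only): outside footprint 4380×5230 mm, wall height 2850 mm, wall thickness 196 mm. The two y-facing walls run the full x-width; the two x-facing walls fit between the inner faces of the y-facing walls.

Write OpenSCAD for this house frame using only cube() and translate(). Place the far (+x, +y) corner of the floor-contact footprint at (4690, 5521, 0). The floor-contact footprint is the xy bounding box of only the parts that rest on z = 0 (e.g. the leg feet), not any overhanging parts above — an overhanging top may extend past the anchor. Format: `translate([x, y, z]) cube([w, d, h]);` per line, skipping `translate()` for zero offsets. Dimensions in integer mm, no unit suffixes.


translate([310, 291, 0]) cube([4380, 196, 2850]);
translate([310, 5325, 0]) cube([4380, 196, 2850]);
translate([310, 487, 0]) cube([196, 4838, 2850]);
translate([4494, 487, 0]) cube([196, 4838, 2850]);


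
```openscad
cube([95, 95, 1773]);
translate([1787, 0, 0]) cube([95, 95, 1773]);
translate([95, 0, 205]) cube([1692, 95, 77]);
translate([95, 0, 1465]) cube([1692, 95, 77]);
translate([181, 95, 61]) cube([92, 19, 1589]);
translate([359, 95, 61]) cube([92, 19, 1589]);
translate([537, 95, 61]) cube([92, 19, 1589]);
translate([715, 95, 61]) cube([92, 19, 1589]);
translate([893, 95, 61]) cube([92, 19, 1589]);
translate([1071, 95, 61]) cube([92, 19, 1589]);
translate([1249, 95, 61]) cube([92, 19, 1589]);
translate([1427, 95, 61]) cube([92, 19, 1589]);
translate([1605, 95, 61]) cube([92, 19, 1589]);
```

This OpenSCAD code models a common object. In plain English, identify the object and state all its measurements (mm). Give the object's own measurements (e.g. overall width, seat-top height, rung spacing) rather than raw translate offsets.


A fence section. Two 95×95 mm posts, 1773 mm tall, stand on the floor with a clear span of 1692 mm between their inner faces. Two horizontal rails of 95×77 mm section span the gap between the posts with their undersides at z = 205 mm and z = 1465 mm, flush with the posts' −y face. 9 pickets, each 92 mm wide, 19 mm thick and 1589 mm tall, are fixed to the +y face of the rails with their bottoms at z = 61 mm, spaced across the span with a 86 mm gap after the −x post and between neighbouring pickets, with 90 mm left before the +x post.


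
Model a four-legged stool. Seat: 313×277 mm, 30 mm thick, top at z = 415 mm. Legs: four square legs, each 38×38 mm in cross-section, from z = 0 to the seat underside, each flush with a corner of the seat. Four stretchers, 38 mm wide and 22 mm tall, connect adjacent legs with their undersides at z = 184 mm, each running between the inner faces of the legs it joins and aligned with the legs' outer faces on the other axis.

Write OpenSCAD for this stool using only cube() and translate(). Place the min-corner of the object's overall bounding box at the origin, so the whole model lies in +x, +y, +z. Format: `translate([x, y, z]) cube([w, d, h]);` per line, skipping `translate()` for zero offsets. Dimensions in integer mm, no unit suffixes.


// leg_h = 415 - 30 = 385
// stretcher span = 313 - 2*38 = 237
translate([0, 0, 385]) cube([313, 277, 30]);
cube([38, 38, 385]);
translate([275, 0, 0]) cube([38, 38, 385]);
translate([0, 239, 0]) cube([38, 38, 385]);
translate([275, 239, 0]) cube([38, 38, 385]);
translate([38, 0, 184]) cube([237, 38, 22]);
translate([38, 239, 184]) cube([237, 38, 22]);
translate([0, 38, 184]) cube([38, 201, 22]);
translate([275, 38, 184]) cube([38, 201, 22]);


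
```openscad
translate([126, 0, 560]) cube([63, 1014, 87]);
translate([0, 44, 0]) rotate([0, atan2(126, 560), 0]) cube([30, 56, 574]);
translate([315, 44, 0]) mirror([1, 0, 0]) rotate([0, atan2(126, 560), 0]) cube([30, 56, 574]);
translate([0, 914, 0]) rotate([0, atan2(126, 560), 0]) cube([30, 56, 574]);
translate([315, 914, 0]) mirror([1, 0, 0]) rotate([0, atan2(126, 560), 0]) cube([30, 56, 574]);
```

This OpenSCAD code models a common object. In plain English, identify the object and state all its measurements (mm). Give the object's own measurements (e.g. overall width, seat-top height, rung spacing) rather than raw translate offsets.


A sawhorse. A 63×1014×87 mm beam (x, y, z) sits on two A-frame leg pairs. Each pair is two raked legs of 30×56 mm section (56 mm along y) splaying symmetrically in x. Each leg rises 560 mm vertically over 126 mm of horizontal reach and is 574 mm long along its own axis. Every leg's outer bottom edge rests on the floor and its outer top edge meets a bottom edge of the beam — the left legs (tilting toward +x) meet the beam's −x bottom edge, the right legs (their mirror images, tilting toward −x) meet its +x bottom edge — so the leg tops tuck under the beam, the beam's underside is 560 mm above the floor, and the feet are 315 mm apart outside-to-outside with the beam centred between them. The two leg pairs are set in 44 mm from either end of the beam.


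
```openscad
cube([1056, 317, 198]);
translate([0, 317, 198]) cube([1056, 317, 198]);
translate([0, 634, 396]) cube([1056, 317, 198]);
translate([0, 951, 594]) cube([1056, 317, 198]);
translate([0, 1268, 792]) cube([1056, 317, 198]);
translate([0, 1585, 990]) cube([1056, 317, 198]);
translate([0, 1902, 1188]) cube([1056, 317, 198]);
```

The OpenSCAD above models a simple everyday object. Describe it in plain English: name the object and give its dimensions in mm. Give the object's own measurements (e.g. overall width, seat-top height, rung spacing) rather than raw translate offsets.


A straight staircase of 7 solid steps. Each step is 1056 mm wide (x), 317 mm deep (y, the going) and 198 mm tall (the rise). The first step rests on the floor; each subsequent step sits one going further in +y and one rise higher in +z, directly behind and above the previous step with no overlap.


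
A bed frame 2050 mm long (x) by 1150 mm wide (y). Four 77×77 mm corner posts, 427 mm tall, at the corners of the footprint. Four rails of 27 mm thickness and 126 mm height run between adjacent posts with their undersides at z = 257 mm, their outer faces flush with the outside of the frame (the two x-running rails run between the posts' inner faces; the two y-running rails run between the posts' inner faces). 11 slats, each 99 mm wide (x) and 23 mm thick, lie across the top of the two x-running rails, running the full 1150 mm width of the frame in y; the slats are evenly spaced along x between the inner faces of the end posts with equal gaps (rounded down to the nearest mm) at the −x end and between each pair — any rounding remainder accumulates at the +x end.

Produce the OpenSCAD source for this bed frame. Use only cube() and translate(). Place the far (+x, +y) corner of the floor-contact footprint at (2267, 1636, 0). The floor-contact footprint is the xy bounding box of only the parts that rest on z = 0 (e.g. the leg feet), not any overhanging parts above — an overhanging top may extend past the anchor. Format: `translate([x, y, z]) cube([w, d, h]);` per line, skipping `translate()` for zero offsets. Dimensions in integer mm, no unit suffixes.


// slat z = rail_z + rail_h = 257 + 126 = 383
// slat gap = ⌊(1896 − 11·99) / 12⌋ = 67
translate([217, 486, 0]) cube([77, 77, 427]);
translate([217, 1559, 0]) cube([77, 77, 427]);
translate([2190, 486, 0]) cube([77, 77, 427]);
translate([2190, 1559, 0]) cube([77, 77, 427]);
translate([294, 486, 257]) cube([1896, 27, 126]);
translate([294, 1609, 257]) cube([1896, 27, 126]);
translate([217, 563, 257]) cube([27, 996, 126]);
translate([2240, 563, 257]) cube([27, 996, 126]);
translate([361, 486, 383]) cube([99, 1150, 23]);
translate([527, 486, 383]) cube([99, 1150, 23]);
translate([693, 486, 383]) cube([99, 1150, 23]);
translate([859, 486, 383]) cube([99, 1150, 23]);
translate([1025, 486, 383]) cube([99, 1150, 23]);
translate([1191, 486, 383]) cube([99, 1150, 23]);
translate([1357, 486, 383]) cube([99, 1150, 23]);
translate([1523, 486, 383]) cube([99, 1150, 23]);
translate([1689, 486, 383]) cube([99, 1150, 23]);
translate([1855, 486, 383]) cube([99, 1150, 23]);
translate([2021, 486, 383]) cube([99, 1150, 23]);


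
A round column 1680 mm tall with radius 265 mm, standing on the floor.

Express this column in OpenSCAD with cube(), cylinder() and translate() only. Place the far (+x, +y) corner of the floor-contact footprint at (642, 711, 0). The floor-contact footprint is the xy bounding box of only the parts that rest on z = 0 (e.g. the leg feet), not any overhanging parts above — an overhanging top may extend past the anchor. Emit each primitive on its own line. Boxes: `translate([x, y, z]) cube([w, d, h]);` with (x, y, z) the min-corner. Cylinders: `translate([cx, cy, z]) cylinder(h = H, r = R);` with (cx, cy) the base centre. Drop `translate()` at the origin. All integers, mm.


translate([377, 446, 0]) cylinder(h = 1680, r = 265);


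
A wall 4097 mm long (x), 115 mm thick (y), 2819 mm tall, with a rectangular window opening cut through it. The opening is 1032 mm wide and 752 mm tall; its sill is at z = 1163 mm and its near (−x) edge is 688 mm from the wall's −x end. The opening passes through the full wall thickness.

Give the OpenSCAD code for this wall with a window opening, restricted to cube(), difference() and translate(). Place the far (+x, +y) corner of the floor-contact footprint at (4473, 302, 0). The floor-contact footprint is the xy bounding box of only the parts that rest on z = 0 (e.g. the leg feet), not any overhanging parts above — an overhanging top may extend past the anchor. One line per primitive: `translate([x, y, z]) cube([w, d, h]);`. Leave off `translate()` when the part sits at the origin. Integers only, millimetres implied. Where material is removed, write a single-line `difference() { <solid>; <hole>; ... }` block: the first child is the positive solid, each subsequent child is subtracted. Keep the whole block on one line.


difference() { translate([376, 187, 0]) cube([4097, 115, 2819]); translate([1064, 187, 1163]) cube([1032, 115, 752]); }


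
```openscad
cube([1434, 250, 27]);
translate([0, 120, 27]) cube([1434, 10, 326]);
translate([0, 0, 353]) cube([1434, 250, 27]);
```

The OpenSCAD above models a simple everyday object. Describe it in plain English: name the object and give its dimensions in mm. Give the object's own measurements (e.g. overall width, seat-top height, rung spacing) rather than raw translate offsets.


An I-beam lying along x, 1434 mm long. Overall section height 380 mm. Two flanges 250 mm wide (y) and 27 mm thick, one on the floor and one at the top; a web 10 mm thick runs between them, centred on the flange width.


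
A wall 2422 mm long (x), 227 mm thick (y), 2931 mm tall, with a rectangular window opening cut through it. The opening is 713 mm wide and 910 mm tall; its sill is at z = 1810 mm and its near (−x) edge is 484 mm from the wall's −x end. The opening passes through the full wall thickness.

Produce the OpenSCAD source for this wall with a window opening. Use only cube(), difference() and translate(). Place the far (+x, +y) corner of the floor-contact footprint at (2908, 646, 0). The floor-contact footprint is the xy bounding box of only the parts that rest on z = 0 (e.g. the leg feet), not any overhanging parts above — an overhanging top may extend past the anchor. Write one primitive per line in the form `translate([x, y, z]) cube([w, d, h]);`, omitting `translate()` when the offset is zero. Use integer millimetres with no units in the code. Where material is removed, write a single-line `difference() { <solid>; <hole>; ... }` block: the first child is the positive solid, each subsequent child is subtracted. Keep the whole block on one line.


difference() { translate([486, 419, 0]) cube([2422, 227, 2931]); translate([970, 419, 1810]) cube([713, 227, 910]); }


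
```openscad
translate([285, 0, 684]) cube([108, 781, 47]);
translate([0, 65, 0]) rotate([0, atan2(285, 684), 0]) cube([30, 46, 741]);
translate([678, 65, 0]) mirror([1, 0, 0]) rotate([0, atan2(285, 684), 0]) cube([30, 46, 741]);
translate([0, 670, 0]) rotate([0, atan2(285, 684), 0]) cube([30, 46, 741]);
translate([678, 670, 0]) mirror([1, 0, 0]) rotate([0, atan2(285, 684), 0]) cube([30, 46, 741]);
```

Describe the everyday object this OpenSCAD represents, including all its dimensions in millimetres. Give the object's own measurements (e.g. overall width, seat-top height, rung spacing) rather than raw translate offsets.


A sawhorse. A 108×781×47 mm beam (x, y, z) sits on two A-frame leg pairs. Each pair is two raked legs of 30×46 mm section (46 mm along y) splaying symmetrically in x. Each leg rises 684 mm vertically over 285 mm of horizontal reach and is 741 mm long along its own axis. Every leg's outer bottom edge rests on the floor and its outer top edge meets a bottom edge of the beam — the left legs (tilting toward +x) meet the beam's −x bottom edge, the right legs (their mirror images, tilting toward −x) meet its +x bottom edge — so the leg tops tuck under the beam, the beam's underside is 684 mm above the floor, and the feet are 678 mm apart outside-to-outside with the beam centred between them. The two leg pairs are set in 65 mm from either end of the beam.


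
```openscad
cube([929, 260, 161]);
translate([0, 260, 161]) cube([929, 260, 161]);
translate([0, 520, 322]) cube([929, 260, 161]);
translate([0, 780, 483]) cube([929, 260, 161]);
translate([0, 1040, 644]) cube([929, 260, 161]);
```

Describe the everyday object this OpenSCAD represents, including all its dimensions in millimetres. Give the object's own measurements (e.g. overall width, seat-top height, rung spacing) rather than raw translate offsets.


A straight staircase of 5 solid steps. Each step is 929 mm wide (x), 260 mm deep (y, the going) and 161 mm tall (the rise). The first step rests on the floor; each subsequent step sits one going further in +y and one rise higher in +z, directly behind and above the previous step with no overlap.


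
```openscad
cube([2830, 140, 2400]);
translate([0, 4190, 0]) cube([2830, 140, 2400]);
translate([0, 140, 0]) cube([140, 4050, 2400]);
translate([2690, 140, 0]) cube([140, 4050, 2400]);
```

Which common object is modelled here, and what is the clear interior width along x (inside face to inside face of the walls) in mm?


A house (or room) frame. The interior width is 2550 mm.

Four 2400 mm walls enclosing a rectangle with no floor or roof — a room or house frame. Outside width is 2830 mm and wall thickness is 140 mm, so the interior width is 2830 − 2 × 140 = 2550 mm.


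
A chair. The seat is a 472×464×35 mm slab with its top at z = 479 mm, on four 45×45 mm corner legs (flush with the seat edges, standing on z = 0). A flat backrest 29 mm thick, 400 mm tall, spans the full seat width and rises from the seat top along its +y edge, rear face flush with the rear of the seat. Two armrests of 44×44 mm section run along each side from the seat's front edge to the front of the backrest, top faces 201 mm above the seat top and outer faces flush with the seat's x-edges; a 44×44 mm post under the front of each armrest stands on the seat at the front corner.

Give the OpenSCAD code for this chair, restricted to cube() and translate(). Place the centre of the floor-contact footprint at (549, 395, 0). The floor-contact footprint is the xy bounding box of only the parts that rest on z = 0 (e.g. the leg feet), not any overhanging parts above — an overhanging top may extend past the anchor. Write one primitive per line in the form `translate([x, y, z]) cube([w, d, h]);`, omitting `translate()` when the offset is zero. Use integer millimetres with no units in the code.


translate([313, 163, 444]) cube([472, 464, 35]);
translate([313, 163, 0]) cube([45, 45, 444]);
translate([740, 163, 0]) cube([45, 45, 444]);
translate([313, 582, 0]) cube([45, 45, 444]);
translate([740, 582, 0]) cube([45, 45, 444]);
translate([313, 598, 479]) cube([472, 29, 400]);
translate([313, 163, 636]) cube([44, 435, 44]);
translate([741, 163, 636]) cube([44, 435, 44]);
translate([313, 163, 479]) cube([44, 44, 157]);
translate([741, 163, 479]) cube([44, 44, 157]);


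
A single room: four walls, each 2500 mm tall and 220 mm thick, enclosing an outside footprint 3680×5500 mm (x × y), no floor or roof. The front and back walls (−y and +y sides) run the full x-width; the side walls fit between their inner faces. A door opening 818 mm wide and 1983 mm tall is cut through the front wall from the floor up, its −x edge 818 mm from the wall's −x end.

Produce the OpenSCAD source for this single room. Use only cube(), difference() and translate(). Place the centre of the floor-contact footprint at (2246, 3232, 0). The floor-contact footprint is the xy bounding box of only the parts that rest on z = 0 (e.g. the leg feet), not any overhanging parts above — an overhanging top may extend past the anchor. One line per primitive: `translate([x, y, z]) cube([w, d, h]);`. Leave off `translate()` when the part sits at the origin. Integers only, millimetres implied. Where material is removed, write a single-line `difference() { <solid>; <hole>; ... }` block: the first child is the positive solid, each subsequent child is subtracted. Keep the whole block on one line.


difference() { translate([406, 482, 0]) cube([3680, 220, 2500]); translate([1224, 482, 0]) cube([818, 220, 1983]); }
translate([406, 5762, 0]) cube([3680, 220, 2500]);
translate([406, 702, 0]) cube([220, 5060, 2500]);
translate([3866, 702, 0]) cube([220, 5060, 2500]);


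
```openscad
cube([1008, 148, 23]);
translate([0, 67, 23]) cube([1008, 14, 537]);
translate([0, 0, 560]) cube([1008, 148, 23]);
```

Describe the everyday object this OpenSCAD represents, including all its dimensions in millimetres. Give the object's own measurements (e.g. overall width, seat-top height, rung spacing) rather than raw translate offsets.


An I-beam lying along x, 1008 mm long. Overall section height 583 mm. Two flanges 148 mm wide (y) and 23 mm thick, one on the floor and one at the top; a web 14 mm thick runs between them, centred on the flange width.


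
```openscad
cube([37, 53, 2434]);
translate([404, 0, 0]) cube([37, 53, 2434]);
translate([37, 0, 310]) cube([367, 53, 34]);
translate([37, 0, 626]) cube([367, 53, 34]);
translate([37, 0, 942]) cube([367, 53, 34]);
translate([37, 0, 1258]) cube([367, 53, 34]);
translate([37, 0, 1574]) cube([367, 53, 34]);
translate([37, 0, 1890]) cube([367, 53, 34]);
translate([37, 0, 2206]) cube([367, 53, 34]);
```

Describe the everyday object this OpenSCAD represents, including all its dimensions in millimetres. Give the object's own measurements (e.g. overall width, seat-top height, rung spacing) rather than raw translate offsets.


A straight ladder. Two 37×53 mm vertical rails, 2434 mm tall, stand 441 mm apart (outside-to-outside) with their front faces coplanar on the −y side. 7 rungs, each 53 mm deep and 34 mm tall, span between the inner faces of the rails, front faces flush with the rails. The lowest rung's underside is at z = 310 mm and rungs are spaced 316 mm apart (underside to underside).


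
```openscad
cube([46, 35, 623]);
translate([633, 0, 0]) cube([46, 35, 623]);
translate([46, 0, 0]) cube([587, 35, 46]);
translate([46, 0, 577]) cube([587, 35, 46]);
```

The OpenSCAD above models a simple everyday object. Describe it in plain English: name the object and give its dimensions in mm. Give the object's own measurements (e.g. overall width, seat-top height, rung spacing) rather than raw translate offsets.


A rectangular picture frame lying in the x–z plane (depth along y). The opening is 587 mm wide (x) by 531 mm tall (z), surrounded by a border 46 mm wide on all four sides. The frame is 35 mm deep and is made of two full-height vertical stiles with two horizontal rails fitted between them.


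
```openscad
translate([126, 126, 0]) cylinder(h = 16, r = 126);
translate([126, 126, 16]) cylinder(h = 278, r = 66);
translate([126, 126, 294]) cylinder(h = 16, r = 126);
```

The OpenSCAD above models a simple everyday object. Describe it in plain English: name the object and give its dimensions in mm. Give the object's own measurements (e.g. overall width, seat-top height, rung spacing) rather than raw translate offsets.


A spool: two coaxial disc flanges of radius 126 mm and thickness 16 mm, joined by a core cylinder of radius 66 mm and height 278 mm. The lower flange rests on z = 0 and the three cylinders share a vertical axis.


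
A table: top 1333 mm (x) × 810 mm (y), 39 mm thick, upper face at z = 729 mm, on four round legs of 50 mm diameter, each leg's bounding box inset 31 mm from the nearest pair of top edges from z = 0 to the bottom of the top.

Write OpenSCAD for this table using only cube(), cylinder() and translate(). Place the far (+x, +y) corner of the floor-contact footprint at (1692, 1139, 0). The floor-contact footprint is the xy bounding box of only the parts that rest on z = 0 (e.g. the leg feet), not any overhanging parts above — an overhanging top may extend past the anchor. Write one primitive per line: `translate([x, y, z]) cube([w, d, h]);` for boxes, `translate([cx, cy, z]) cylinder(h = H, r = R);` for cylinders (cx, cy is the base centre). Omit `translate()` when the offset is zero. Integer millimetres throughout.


translate([390, 360, 690]) cube([1333, 810, 39]);
translate([446, 416, 0]) cylinder(h = 690, r = 25);
translate([1667, 416, 0]) cylinder(h = 690, r = 25);
translate([446, 1114, 0]) cylinder(h = 690, r = 25);
translate([1667, 1114, 0]) cylinder(h = 690, r = 25);


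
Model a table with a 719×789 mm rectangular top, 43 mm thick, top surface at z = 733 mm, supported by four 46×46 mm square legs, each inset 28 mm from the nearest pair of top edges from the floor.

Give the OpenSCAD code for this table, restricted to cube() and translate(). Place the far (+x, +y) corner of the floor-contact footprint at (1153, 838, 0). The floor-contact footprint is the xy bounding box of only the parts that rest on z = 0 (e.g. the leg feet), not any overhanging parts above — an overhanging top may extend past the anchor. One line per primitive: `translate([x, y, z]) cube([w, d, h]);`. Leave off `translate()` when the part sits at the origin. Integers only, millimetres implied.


translate([462, 77, 690]) cube([719, 789, 43]);
translate([490, 105, 0]) cube([46, 46, 690]);
translate([1107, 105, 0]) cube([46, 46, 690]);
translate([490, 792, 0]) cube([46, 46, 690]);
translate([1107, 792, 0]) cube([46, 46, 690]);


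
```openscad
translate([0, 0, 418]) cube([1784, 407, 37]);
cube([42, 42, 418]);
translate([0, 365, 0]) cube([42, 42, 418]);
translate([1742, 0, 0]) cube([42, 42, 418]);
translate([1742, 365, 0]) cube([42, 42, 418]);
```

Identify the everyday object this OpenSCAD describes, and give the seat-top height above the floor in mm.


A bench. The seat-top height is 455 mm.

A long slab on four corner posts — a bench. The slab sits at z = 418 with thickness 37, so the top is 418 + 37 = 455 mm.


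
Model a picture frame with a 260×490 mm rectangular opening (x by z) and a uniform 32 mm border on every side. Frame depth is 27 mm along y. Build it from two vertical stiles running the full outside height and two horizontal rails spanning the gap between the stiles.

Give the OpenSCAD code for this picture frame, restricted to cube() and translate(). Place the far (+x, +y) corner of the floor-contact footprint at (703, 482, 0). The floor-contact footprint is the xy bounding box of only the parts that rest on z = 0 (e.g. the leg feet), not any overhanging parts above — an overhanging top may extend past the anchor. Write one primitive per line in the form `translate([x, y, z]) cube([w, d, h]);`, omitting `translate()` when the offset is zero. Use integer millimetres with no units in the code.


translate([379, 455, 0]) cube([32, 27, 554]);
translate([671, 455, 0]) cube([32, 27, 554]);
translate([411, 455, 0]) cube([260, 27, 32]);
translate([411, 455, 522]) cube([260, 27, 32]);


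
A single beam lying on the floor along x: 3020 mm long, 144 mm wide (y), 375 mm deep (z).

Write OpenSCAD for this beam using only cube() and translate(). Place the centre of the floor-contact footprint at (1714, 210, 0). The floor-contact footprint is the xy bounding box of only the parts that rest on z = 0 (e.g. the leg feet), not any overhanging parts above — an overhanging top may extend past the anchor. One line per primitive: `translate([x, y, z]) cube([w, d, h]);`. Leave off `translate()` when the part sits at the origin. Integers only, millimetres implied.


translate([204, 138, 0]) cube([3020, 144, 375]);


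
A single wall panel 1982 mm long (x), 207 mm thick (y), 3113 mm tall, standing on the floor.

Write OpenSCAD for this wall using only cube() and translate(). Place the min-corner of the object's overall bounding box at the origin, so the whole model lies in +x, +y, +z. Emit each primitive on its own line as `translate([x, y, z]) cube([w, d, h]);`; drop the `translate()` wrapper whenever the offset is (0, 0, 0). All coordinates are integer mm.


cube([1982, 207, 3113]);


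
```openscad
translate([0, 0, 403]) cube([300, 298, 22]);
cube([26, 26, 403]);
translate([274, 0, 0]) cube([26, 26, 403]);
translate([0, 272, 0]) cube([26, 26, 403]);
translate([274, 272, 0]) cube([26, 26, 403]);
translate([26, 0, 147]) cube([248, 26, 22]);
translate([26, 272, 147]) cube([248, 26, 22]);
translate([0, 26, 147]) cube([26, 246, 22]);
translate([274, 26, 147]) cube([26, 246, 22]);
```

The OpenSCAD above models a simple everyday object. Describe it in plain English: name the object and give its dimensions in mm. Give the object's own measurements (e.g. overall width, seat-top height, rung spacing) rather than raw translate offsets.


A simple wooden stool: a rectangular seat 300 mm (x) by 298 mm (y), 22 mm thick, top face at z = 425 mm, on four square legs, each 26×26 mm in cross-section. The legs rest on z = 0, each flush with a corner of the seat. Four stretchers, 26 mm wide and 22 mm tall, connect adjacent legs with their undersides at z = 147 mm, each running between the inner faces of the legs it joins and aligned with the legs' outer faces on the other axis.


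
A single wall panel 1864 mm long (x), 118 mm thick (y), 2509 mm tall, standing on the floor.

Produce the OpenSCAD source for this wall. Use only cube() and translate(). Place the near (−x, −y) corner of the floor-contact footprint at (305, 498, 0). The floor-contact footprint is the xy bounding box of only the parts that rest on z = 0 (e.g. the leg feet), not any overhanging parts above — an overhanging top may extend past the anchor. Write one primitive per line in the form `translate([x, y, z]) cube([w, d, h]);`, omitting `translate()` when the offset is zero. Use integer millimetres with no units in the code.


translate([305, 498, 0]) cube([1864, 118, 2509]);


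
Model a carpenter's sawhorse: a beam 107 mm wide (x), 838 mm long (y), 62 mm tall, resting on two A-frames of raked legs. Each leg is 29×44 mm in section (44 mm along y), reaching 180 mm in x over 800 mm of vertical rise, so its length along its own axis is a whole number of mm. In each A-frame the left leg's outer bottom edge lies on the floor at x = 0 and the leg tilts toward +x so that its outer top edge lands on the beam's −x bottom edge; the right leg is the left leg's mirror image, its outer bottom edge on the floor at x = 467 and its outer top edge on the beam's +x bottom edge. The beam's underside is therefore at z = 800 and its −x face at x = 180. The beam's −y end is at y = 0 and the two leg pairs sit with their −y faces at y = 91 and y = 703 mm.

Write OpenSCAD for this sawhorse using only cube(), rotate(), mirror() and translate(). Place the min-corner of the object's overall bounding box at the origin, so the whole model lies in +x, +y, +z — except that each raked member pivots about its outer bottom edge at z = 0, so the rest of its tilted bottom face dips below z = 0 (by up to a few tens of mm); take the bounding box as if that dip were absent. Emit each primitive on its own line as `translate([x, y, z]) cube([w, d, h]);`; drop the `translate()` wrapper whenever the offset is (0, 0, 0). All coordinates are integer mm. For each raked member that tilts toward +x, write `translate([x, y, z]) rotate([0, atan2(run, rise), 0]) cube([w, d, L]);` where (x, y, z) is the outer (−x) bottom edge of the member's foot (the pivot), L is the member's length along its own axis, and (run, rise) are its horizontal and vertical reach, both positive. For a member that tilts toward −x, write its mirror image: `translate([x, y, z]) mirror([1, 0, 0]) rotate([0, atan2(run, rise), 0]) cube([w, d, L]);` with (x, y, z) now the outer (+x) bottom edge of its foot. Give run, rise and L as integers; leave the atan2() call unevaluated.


translate([180, 0, 800]) cube([107, 838, 62]);
translate([0, 91, 0]) rotate([0, atan2(180, 800), 0]) cube([29, 44, 820]);
translate([467, 91, 0]) mirror([1, 0, 0]) rotate([0, atan2(180, 800), 0]) cube([29, 44, 820]);
translate([0, 703, 0]) rotate([0, atan2(180, 800), 0]) cube([29, 44, 820]);
translate([467, 703, 0]) mirror([1, 0, 0]) rotate([0, atan2(180, 800), 0]) cube([29, 44, 820]);
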